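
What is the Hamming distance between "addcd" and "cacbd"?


Comparing "addcd" and "cacbd" position by position:
  Position 0: 'a' vs 'c' => differ
  Position 1: 'd' vs 'a' => differ
  Position 2: 'd' vs 'c' => differ
  Position 3: 'c' vs 'b' => differ
  Position 4: 'd' vs 'd' => same
Total differences (Hamming distance): 4

4


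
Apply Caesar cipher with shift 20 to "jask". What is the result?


Caesar cipher: shift "jask" by 20
  'j' (pos 9) + 20 = pos 3 = 'd'
  'a' (pos 0) + 20 = pos 20 = 'u'
  's' (pos 18) + 20 = pos 12 = 'm'
  'k' (pos 10) + 20 = pos 4 = 'e'
Result: dume

dume


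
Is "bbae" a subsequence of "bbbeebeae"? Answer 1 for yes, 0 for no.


Check if "bbae" is a subsequence of "bbbeebeae"
Greedy scan:
  Position 0 ('b'): matches sub[0] = 'b'
  Position 1 ('b'): matches sub[1] = 'b'
  Position 2 ('b'): no match needed
  Position 3 ('e'): no match needed
  Position 4 ('e'): no match needed
  Position 5 ('b'): no match needed
  Position 6 ('e'): no match needed
  Position 7 ('a'): matches sub[2] = 'a'
  Position 8 ('e'): matches sub[3] = 'e'
All 4 characters matched => is a subsequence

1


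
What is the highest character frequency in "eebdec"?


Input: eebdec
Character counts:
  'b': 1
  'c': 1
  'd': 1
  'e': 3
Maximum frequency: 3

3


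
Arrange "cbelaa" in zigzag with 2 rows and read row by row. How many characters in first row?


Zigzag "cbelaa" into 2 rows:
Placing characters:
  'c' => row 0
  'b' => row 1
  'e' => row 0
  'l' => row 1
  'a' => row 0
  'a' => row 1
Rows:
  Row 0: "cea"
  Row 1: "bla"
First row length: 3

3


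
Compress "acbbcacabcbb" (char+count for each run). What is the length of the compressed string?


Input: acbbcacabcbb
Runs:
  'a' x 1 => "a1"
  'c' x 1 => "c1"
  'b' x 2 => "b2"
  'c' x 1 => "c1"
  'a' x 1 => "a1"
  'c' x 1 => "c1"
  'a' x 1 => "a1"
  'b' x 1 => "b1"
  'c' x 1 => "c1"
  'b' x 2 => "b2"
Compressed: "a1c1b2c1a1c1a1b1c1b2"
Compressed length: 20

20


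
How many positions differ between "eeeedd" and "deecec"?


Comparing "eeeedd" and "deecec" position by position:
  Position 0: 'e' vs 'd' => DIFFER
  Position 1: 'e' vs 'e' => same
  Position 2: 'e' vs 'e' => same
  Position 3: 'e' vs 'c' => DIFFER
  Position 4: 'd' vs 'e' => DIFFER
  Position 5: 'd' vs 'c' => DIFFER
Positions that differ: 4

4


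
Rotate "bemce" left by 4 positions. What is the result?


Input: "bemce", rotate left by 4
First 4 characters: "bemc"
Remaining characters: "e"
Concatenate remaining + first: "e" + "bemc" = "ebemc"

ebemc


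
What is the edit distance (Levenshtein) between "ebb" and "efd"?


Computing edit distance: "ebb" -> "efd"
DP table:
           e    f    d
      0    1    2    3
  e   1    0    1    2
  b   2    1    1    2
  b   3    2    2    2
Edit distance = dp[3][3] = 2

2


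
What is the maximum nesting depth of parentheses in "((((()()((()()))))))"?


Input: "((((()()((()()))))))"
Tracking depth:
  Position 0 '(': depth becomes 1
  Position 1 '(': depth becomes 2
  Position 2 '(': depth becomes 3
  Position 3 '(': depth becomes 4
  Position 4 '(': depth becomes 5
  Position 5 ')': depth becomes 4
  Position 6 '(': depth becomes 5
  Position 7 ')': depth becomes 4
  Position 8 '(': depth becomes 5
  Position 9 '(': depth becomes 6
  Position 10 '(': depth becomes 7
  Position 11 ')': depth becomes 6
  Position 12 '(': depth becomes 7
  Position 13 ')': depth becomes 6
  Position 14 ')': depth becomes 5
  Position 15 ')': depth becomes 4
  Position 16 ')': depth becomes 3
  Position 17 ')': depth becomes 2
  Position 18 ')': depth becomes 1
  Position 19 ')': depth becomes 0
Maximum depth reached: 7

7


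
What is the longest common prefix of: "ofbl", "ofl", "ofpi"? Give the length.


Words: ofbl, ofl, ofpi
  Position 0: all 'o' => match
  Position 1: all 'f' => match
  Position 2: ('b', 'l', 'p') => mismatch, stop
LCP = "of" (length 2)

2


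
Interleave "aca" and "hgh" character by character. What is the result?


Interleaving "aca" and "hgh":
  Position 0: 'a' from first, 'h' from second => "ah"
  Position 1: 'c' from first, 'g' from second => "cg"
  Position 2: 'a' from first, 'h' from second => "ah"
Result: ahcgah

ahcgah


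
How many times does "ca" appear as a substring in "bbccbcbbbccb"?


Searching for "ca" in "bbccbcbbbccb"
Scanning each position:
  Position 0: "bb" => no
  Position 1: "bc" => no
  Position 2: "cc" => no
  Position 3: "cb" => no
  Position 4: "bc" => no
  Position 5: "cb" => no
  Position 6: "bb" => no
  Position 7: "bb" => no
  Position 8: "bc" => no
  Position 9: "cc" => no
  Position 10: "cb" => no
Total occurrences: 0

0


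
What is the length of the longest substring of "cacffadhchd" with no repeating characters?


Input: "cacffadhchd"
Sliding window (track last position of each char):
  Position 0 ('c'): window [0,0] length 1 -- new best
  Position 1 ('a'): window [0,1] length 2 -- new best
  Position 2 ('c'): repeat (last at 0), move window start to 1
  Position 2 ('c'): window [1,2] length 2
  Position 3 ('f'): window [1,3] length 3 -- new best
  Position 4 ('f'): repeat (last at 3), move window start to 4
  Position 4 ('f'): window [4,4] length 1
  Position 5 ('a'): window [4,5] length 2
  Position 6 ('d'): window [4,6] length 3
  Position 7 ('h'): window [4,7] length 4 -- new best
  Position 8 ('c'): window [4,8] length 5 -- new best
  Position 9 ('h'): repeat (last at 7), move window start to 8
  Position 9 ('h'): window [8,9] length 2
  Position 10 ('d'): window [8,10] length 3
Longest substring with no repeats: "fadhc" with length 5

5


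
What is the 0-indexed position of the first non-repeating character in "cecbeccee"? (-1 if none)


Input: cecbeccee
Character frequencies:
  'b': 1
  'c': 4
  'e': 4
Scanning left to right for freq == 1:
  Position 0 ('c'): freq=4, skip
  Position 1 ('e'): freq=4, skip
  Position 2 ('c'): freq=4, skip
  Position 3 ('b'): unique! => answer = 3

3


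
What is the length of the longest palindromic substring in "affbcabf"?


Input: "affbcabf"
Checking substrings for palindromes:
  [1:3] "ff" (len 2) => palindrome
Longest palindromic substring: "ff" with length 2

2


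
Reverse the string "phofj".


Input: phofj
Reading characters right to left:
  Position 4: 'j'
  Position 3: 'f'
  Position 2: 'o'
  Position 1: 'h'
  Position 0: 'p'
Reversed: jfohp

jfohp


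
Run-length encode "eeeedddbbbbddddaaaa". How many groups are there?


Input: eeeedddbbbbddddaaaa
Scanning for consecutive runs:
  Group 1: 'e' x 4 (positions 0-3)
  Group 2: 'd' x 3 (positions 4-6)
  Group 3: 'b' x 4 (positions 7-10)
  Group 4: 'd' x 4 (positions 11-14)
  Group 5: 'a' x 4 (positions 15-18)
Total groups: 5

5


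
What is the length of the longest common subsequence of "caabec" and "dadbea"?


LCS of "caabec" and "dadbea"
DP table:
           d    a    d    b    e    a
      0    0    0    0    0    0    0
  c   0    0    0    0    0    0    0
  a   0    0    1    1    1    1    1
  a   0    0    1    1    1    1    2
  b   0    0    1    1    2    2    2
  e   0    0    1    1    2    3    3
  c   0    0    1    1    2    3    3
LCS length = dp[6][6] = 3

3


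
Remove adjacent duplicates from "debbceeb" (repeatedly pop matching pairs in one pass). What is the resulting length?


Input: debbceeb
Stack-based adjacent duplicate removal:
  Read 'd': push. Stack: d
  Read 'e': push. Stack: de
  Read 'b': push. Stack: deb
  Read 'b': matches stack top 'b' => pop. Stack: de
  Read 'c': push. Stack: dec
  Read 'e': push. Stack: dece
  Read 'e': matches stack top 'e' => pop. Stack: dec
  Read 'b': push. Stack: decb
Final stack: "decb" (length 4)

4


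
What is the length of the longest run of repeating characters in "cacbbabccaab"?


Input: "cacbbabccaab"
Scanning for longest run:
  Position 1 ('a'): new char, reset run to 1
  Position 2 ('c'): new char, reset run to 1
  Position 3 ('b'): new char, reset run to 1
  Position 4 ('b'): continues run of 'b', length=2
  Position 5 ('a'): new char, reset run to 1
  Position 6 ('b'): new char, reset run to 1
  Position 7 ('c'): new char, reset run to 1
  Position 8 ('c'): continues run of 'c', length=2
  Position 9 ('a'): new char, reset run to 1
  Position 10 ('a'): continues run of 'a', length=2
  Position 11 ('b'): new char, reset run to 1
Longest run: 'b' with length 2

2


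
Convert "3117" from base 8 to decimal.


Input: "3117" in base 8
Positional expansion:
  Digit '3' (value 3) x 8^3 = 1536
  Digit '1' (value 1) x 8^2 = 64
  Digit '1' (value 1) x 8^1 = 8
  Digit '7' (value 7) x 8^0 = 7
Sum = 1615

1615


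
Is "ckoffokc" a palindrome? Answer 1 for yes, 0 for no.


Input: ckoffokc
Reversed: ckoffokc
  Compare pos 0 ('c') with pos 7 ('c'): match
  Compare pos 1 ('k') with pos 6 ('k'): match
  Compare pos 2 ('o') with pos 5 ('o'): match
  Compare pos 3 ('f') with pos 4 ('f'): match
Result: palindrome

1


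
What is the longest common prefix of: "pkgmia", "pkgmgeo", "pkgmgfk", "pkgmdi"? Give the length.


Words: pkgmia, pkgmgeo, pkgmgfk, pkgmdi
  Position 0: all 'p' => match
  Position 1: all 'k' => match
  Position 2: all 'g' => match
  Position 3: all 'm' => match
  Position 4: ('i', 'g', 'g', 'd') => mismatch, stop
LCP = "pkgm" (length 4)

4


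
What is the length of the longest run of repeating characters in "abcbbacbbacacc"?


Input: "abcbbacbbacacc"
Scanning for longest run:
  Position 1 ('b'): new char, reset run to 1
  Position 2 ('c'): new char, reset run to 1
  Position 3 ('b'): new char, reset run to 1
  Position 4 ('b'): continues run of 'b', length=2
  Position 5 ('a'): new char, reset run to 1
  Position 6 ('c'): new char, reset run to 1
  Position 7 ('b'): new char, reset run to 1
  Position 8 ('b'): continues run of 'b', length=2
  Position 9 ('a'): new char, reset run to 1
  Position 10 ('c'): new char, reset run to 1
  Position 11 ('a'): new char, reset run to 1
  Position 12 ('c'): new char, reset run to 1
  Position 13 ('c'): continues run of 'c', length=2
Longest run: 'b' with length 2

2


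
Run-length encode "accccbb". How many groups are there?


Input: accccbb
Scanning for consecutive runs:
  Group 1: 'a' x 1 (positions 0-0)
  Group 2: 'c' x 4 (positions 1-4)
  Group 3: 'b' x 2 (positions 5-6)
Total groups: 3

3


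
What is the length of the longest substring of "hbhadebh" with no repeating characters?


Input: "hbhadebh"
Sliding window (track last position of each char):
  Position 0 ('h'): window [0,0] length 1 -- new best
  Position 1 ('b'): window [0,1] length 2 -- new best
  Position 2 ('h'): repeat (last at 0), move window start to 1
  Position 2 ('h'): window [1,2] length 2
  Position 3 ('a'): window [1,3] length 3 -- new best
  Position 4 ('d'): window [1,4] length 4 -- new best
  Position 5 ('e'): window [1,5] length 5 -- new best
  Position 6 ('b'): repeat (last at 1), move window start to 2
  Position 6 ('b'): window [2,6] length 5
  Position 7 ('h'): repeat (last at 2), move window start to 3
  Position 7 ('h'): window [3,7] length 5
Longest substring with no repeats: "bhade" with length 5

5


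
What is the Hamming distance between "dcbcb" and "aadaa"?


Comparing "dcbcb" and "aadaa" position by position:
  Position 0: 'd' vs 'a' => differ
  Position 1: 'c' vs 'a' => differ
  Position 2: 'b' vs 'd' => differ
  Position 3: 'c' vs 'a' => differ
  Position 4: 'b' vs 'a' => differ
Total differences (Hamming distance): 5

5


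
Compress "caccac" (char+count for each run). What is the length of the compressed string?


Input: caccac
Runs:
  'c' x 1 => "c1"
  'a' x 1 => "a1"
  'c' x 2 => "c2"
  'a' x 1 => "a1"
  'c' x 1 => "c1"
Compressed: "c1a1c2a1c1"
Compressed length: 10

10


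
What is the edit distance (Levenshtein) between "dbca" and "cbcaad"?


Computing edit distance: "dbca" -> "cbcaad"
DP table:
           c    b    c    a    a    d
      0    1    2    3    4    5    6
  d   1    1    2    3    4    5    5
  b   2    2    1    2    3    4    5
  c   3    2    2    1    2    3    4
  a   4    3    3    2    1    2    3
Edit distance = dp[4][6] = 3

3


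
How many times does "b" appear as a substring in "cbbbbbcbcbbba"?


Searching for "b" in "cbbbbbcbcbbba"
Scanning each position:
  Position 0: "c" => no
  Position 1: "b" => MATCH
  Position 2: "b" => MATCH
  Position 3: "b" => MATCH
  Position 4: "b" => MATCH
  Position 5: "b" => MATCH
  Position 6: "c" => no
  Position 7: "b" => MATCH
  Position 8: "c" => no
  Position 9: "b" => MATCH
  Position 10: "b" => MATCH
  Position 11: "b" => MATCH
  Position 12: "a" => no
Total occurrences: 9

9


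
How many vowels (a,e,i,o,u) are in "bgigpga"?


Input: bgigpga
Checking each character:
  'b' at position 0: consonant
  'g' at position 1: consonant
  'i' at position 2: vowel (running total: 1)
  'g' at position 3: consonant
  'p' at position 4: consonant
  'g' at position 5: consonant
  'a' at position 6: vowel (running total: 2)
Total vowels: 2

2


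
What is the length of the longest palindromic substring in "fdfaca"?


Input: "fdfaca"
Checking substrings for palindromes:
  [0:3] "fdf" (len 3) => palindrome
  [3:6] "aca" (len 3) => palindrome
Longest palindromic substring: "fdf" with length 3

3


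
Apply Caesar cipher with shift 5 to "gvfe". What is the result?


Caesar cipher: shift "gvfe" by 5
  'g' (pos 6) + 5 = pos 11 = 'l'
  'v' (pos 21) + 5 = pos 0 = 'a'
  'f' (pos 5) + 5 = pos 10 = 'k'
  'e' (pos 4) + 5 = pos 9 = 'j'
Result: lakj

lakj


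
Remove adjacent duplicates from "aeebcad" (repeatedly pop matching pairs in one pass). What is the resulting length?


Input: aeebcad
Stack-based adjacent duplicate removal:
  Read 'a': push. Stack: a
  Read 'e': push. Stack: ae
  Read 'e': matches stack top 'e' => pop. Stack: a
  Read 'b': push. Stack: ab
  Read 'c': push. Stack: abc
  Read 'a': push. Stack: abca
  Read 'd': push. Stack: abcad
Final stack: "abcad" (length 5)

5


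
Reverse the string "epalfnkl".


Input: epalfnkl
Reading characters right to left:
  Position 7: 'l'
  Position 6: 'k'
  Position 5: 'n'
  Position 4: 'f'
  Position 3: 'l'
  Position 2: 'a'
  Position 1: 'p'
  Position 0: 'e'
Reversed: lknflape

lknflape


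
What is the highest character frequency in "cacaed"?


Input: cacaed
Character counts:
  'a': 2
  'c': 2
  'd': 1
  'e': 1
Maximum frequency: 2

2


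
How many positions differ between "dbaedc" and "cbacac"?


Comparing "dbaedc" and "cbacac" position by position:
  Position 0: 'd' vs 'c' => DIFFER
  Position 1: 'b' vs 'b' => same
  Position 2: 'a' vs 'a' => same
  Position 3: 'e' vs 'c' => DIFFER
  Position 4: 'd' vs 'a' => DIFFER
  Position 5: 'c' vs 'c' => same
Positions that differ: 3

3


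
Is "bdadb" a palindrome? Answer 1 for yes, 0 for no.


Input: bdadb
Reversed: bdadb
  Compare pos 0 ('b') with pos 4 ('b'): match
  Compare pos 1 ('d') with pos 3 ('d'): match
Result: palindrome

1


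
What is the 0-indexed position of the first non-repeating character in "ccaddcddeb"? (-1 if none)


Input: ccaddcddeb
Character frequencies:
  'a': 1
  'b': 1
  'c': 3
  'd': 4
  'e': 1
Scanning left to right for freq == 1:
  Position 0 ('c'): freq=3, skip
  Position 1 ('c'): freq=3, skip
  Position 2 ('a'): unique! => answer = 2

2


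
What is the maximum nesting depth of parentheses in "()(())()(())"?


Input: "()(())()(())"
Tracking depth:
  Position 0 '(': depth becomes 1
  Position 1 ')': depth becomes 0
  Position 2 '(': depth becomes 1
  Position 3 '(': depth becomes 2
  Position 4 ')': depth becomes 1
  Position 5 ')': depth becomes 0
  Position 6 '(': depth becomes 1
  Position 7 ')': depth becomes 0
  Position 8 '(': depth becomes 1
  Position 9 '(': depth becomes 2
  Position 10 ')': depth becomes 1
  Position 11 ')': depth becomes 0
Maximum depth reached: 2

2


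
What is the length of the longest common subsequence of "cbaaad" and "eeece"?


LCS of "cbaaad" and "eeece"
DP table:
           e    e    e    c    e
      0    0    0    0    0    0
  c   0    0    0    0    1    1
  b   0    0    0    0    1    1
  a   0    0    0    0    1    1
  a   0    0    0    0    1    1
  a   0    0    0    0    1    1
  d   0    0    0    0    1    1
LCS length = dp[6][5] = 1

1


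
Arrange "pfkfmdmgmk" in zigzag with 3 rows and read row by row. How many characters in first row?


Zigzag "pfkfmdmgmk" into 3 rows:
Placing characters:
  'p' => row 0
  'f' => row 1
  'k' => row 2
  'f' => row 1
  'm' => row 0
  'd' => row 1
  'm' => row 2
  'g' => row 1
  'm' => row 0
  'k' => row 1
Rows:
  Row 0: "pmm"
  Row 1: "ffdgk"
  Row 2: "km"
First row length: 3

3


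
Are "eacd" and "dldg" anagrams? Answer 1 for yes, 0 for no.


Strings: "eacd", "dldg"
Sorted first:  acde
Sorted second: ddgl
Differ at position 0: 'a' vs 'd' => not anagrams

0


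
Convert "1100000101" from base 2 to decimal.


Input: "1100000101" in base 2
Positional expansion:
  Digit '1' (value 1) x 2^9 = 512
  Digit '1' (value 1) x 2^8 = 256
  Digit '0' (value 0) x 2^7 = 0
  Digit '0' (value 0) x 2^6 = 0
  Digit '0' (value 0) x 2^5 = 0
  Digit '0' (value 0) x 2^4 = 0
  Digit '0' (value 0) x 2^3 = 0
  Digit '1' (value 1) x 2^2 = 4
  Digit '0' (value 0) x 2^1 = 0
  Digit '1' (value 1) x 2^0 = 1
Sum = 773

773


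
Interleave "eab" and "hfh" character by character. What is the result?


Interleaving "eab" and "hfh":
  Position 0: 'e' from first, 'h' from second => "eh"
  Position 1: 'a' from first, 'f' from second => "af"
  Position 2: 'b' from first, 'h' from second => "bh"
Result: ehafbh

ehafbh


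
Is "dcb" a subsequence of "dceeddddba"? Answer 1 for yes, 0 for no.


Check if "dcb" is a subsequence of "dceeddddba"
Greedy scan:
  Position 0 ('d'): matches sub[0] = 'd'
  Position 1 ('c'): matches sub[1] = 'c'
  Position 2 ('e'): no match needed
  Position 3 ('e'): no match needed
  Position 4 ('d'): no match needed
  Position 5 ('d'): no match needed
  Position 6 ('d'): no match needed
  Position 7 ('d'): no match needed
  Position 8 ('b'): matches sub[2] = 'b'
  Position 9 ('a'): no match needed
All 3 characters matched => is a subsequence

1


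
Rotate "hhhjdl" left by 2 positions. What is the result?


Input: "hhhjdl", rotate left by 2
First 2 characters: "hh"
Remaining characters: "hjdl"
Concatenate remaining + first: "hjdl" + "hh" = "hjdlhh"

hjdlhh


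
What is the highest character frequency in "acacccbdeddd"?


Input: acacccbdeddd
Character counts:
  'a': 2
  'b': 1
  'c': 4
  'd': 4
  'e': 1
Maximum frequency: 4

4


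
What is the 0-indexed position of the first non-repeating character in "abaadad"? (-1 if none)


Input: abaadad
Character frequencies:
  'a': 4
  'b': 1
  'd': 2
Scanning left to right for freq == 1:
  Position 0 ('a'): freq=4, skip
  Position 1 ('b'): unique! => answer = 1

1


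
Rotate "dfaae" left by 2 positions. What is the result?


Input: "dfaae", rotate left by 2
First 2 characters: "df"
Remaining characters: "aae"
Concatenate remaining + first: "aae" + "df" = "aaedf"

aaedf


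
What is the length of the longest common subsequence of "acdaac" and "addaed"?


LCS of "acdaac" and "addaed"
DP table:
           a    d    d    a    e    d
      0    0    0    0    0    0    0
  a   0    1    1    1    1    1    1
  c   0    1    1    1    1    1    1
  d   0    1    2    2    2    2    2
  a   0    1    2    2    3    3    3
  a   0    1    2    2    3    3    3
  c   0    1    2    2    3    3    3
LCS length = dp[6][6] = 3

3


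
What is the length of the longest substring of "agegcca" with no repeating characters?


Input: "agegcca"
Sliding window (track last position of each char):
  Position 0 ('a'): window [0,0] length 1 -- new best
  Position 1 ('g'): window [0,1] length 2 -- new best
  Position 2 ('e'): window [0,2] length 3 -- new best
  Position 3 ('g'): repeat (last at 1), move window start to 2
  Position 3 ('g'): window [2,3] length 2
  Position 4 ('c'): window [2,4] length 3
  Position 5 ('c'): repeat (last at 4), move window start to 5
  Position 5 ('c'): window [5,5] length 1
  Position 6 ('a'): window [5,6] length 2
Longest substring with no repeats: "age" with length 3

3


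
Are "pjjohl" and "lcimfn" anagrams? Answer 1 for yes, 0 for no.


Strings: "pjjohl", "lcimfn"
Sorted first:  hjjlop
Sorted second: cfilmn
Differ at position 0: 'h' vs 'c' => not anagrams

0


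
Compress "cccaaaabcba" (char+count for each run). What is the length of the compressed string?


Input: cccaaaabcba
Runs:
  'c' x 3 => "c3"
  'a' x 4 => "a4"
  'b' x 1 => "b1"
  'c' x 1 => "c1"
  'b' x 1 => "b1"
  'a' x 1 => "a1"
Compressed: "c3a4b1c1b1a1"
Compressed length: 12

12


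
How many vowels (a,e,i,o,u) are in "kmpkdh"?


Input: kmpkdh
Checking each character:
  'k' at position 0: consonant
  'm' at position 1: consonant
  'p' at position 2: consonant
  'k' at position 3: consonant
  'd' at position 4: consonant
  'h' at position 5: consonant
Total vowels: 0

0


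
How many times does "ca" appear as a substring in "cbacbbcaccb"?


Searching for "ca" in "cbacbbcaccb"
Scanning each position:
  Position 0: "cb" => no
  Position 1: "ba" => no
  Position 2: "ac" => no
  Position 3: "cb" => no
  Position 4: "bb" => no
  Position 5: "bc" => no
  Position 6: "ca" => MATCH
  Position 7: "ac" => no
  Position 8: "cc" => no
  Position 9: "cb" => no
Total occurrences: 1

1


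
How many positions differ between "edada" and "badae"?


Comparing "edada" and "badae" position by position:
  Position 0: 'e' vs 'b' => DIFFER
  Position 1: 'd' vs 'a' => DIFFER
  Position 2: 'a' vs 'd' => DIFFER
  Position 3: 'd' vs 'a' => DIFFER
  Position 4: 'a' vs 'e' => DIFFER
Positions that differ: 5

5


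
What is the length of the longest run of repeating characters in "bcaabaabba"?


Input: "bcaabaabba"
Scanning for longest run:
  Position 1 ('c'): new char, reset run to 1
  Position 2 ('a'): new char, reset run to 1
  Position 3 ('a'): continues run of 'a', length=2
  Position 4 ('b'): new char, reset run to 1
  Position 5 ('a'): new char, reset run to 1
  Position 6 ('a'): continues run of 'a', length=2
  Position 7 ('b'): new char, reset run to 1
  Position 8 ('b'): continues run of 'b', length=2
  Position 9 ('a'): new char, reset run to 1
Longest run: 'a' with length 2

2


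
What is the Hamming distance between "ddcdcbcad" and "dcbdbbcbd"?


Comparing "ddcdcbcad" and "dcbdbbcbd" position by position:
  Position 0: 'd' vs 'd' => same
  Position 1: 'd' vs 'c' => differ
  Position 2: 'c' vs 'b' => differ
  Position 3: 'd' vs 'd' => same
  Position 4: 'c' vs 'b' => differ
  Position 5: 'b' vs 'b' => same
  Position 6: 'c' vs 'c' => same
  Position 7: 'a' vs 'b' => differ
  Position 8: 'd' vs 'd' => same
Total differences (Hamming distance): 4

4


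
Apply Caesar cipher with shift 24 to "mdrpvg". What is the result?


Caesar cipher: shift "mdrpvg" by 24
  'm' (pos 12) + 24 = pos 10 = 'k'
  'd' (pos 3) + 24 = pos 1 = 'b'
  'r' (pos 17) + 24 = pos 15 = 'p'
  'p' (pos 15) + 24 = pos 13 = 'n'
  'v' (pos 21) + 24 = pos 19 = 't'
  'g' (pos 6) + 24 = pos 4 = 'e'
Result: kbpnte

kbpnte


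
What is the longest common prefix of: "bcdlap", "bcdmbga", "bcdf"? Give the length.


Words: bcdlap, bcdmbga, bcdf
  Position 0: all 'b' => match
  Position 1: all 'c' => match
  Position 2: all 'd' => match
  Position 3: ('l', 'm', 'f') => mismatch, stop
LCP = "bcd" (length 3)

3


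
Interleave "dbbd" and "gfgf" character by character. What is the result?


Interleaving "dbbd" and "gfgf":
  Position 0: 'd' from first, 'g' from second => "dg"
  Position 1: 'b' from first, 'f' from second => "bf"
  Position 2: 'b' from first, 'g' from second => "bg"
  Position 3: 'd' from first, 'f' from second => "df"
Result: dgbfbgdf

dgbfbgdf


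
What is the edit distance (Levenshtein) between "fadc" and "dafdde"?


Computing edit distance: "fadc" -> "dafdde"
DP table:
           d    a    f    d    d    e
      0    1    2    3    4    5    6
  f   1    1    2    2    3    4    5
  a   2    2    1    2    3    4    5
  d   3    2    2    2    2    3    4
  c   4    3    3    3    3    3    4
Edit distance = dp[4][6] = 4

4


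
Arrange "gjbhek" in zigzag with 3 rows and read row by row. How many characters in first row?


Zigzag "gjbhek" into 3 rows:
Placing characters:
  'g' => row 0
  'j' => row 1
  'b' => row 2
  'h' => row 1
  'e' => row 0
  'k' => row 1
Rows:
  Row 0: "ge"
  Row 1: "jhk"
  Row 2: "b"
First row length: 2

2


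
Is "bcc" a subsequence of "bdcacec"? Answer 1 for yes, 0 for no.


Check if "bcc" is a subsequence of "bdcacec"
Greedy scan:
  Position 0 ('b'): matches sub[0] = 'b'
  Position 1 ('d'): no match needed
  Position 2 ('c'): matches sub[1] = 'c'
  Position 3 ('a'): no match needed
  Position 4 ('c'): matches sub[2] = 'c'
  Position 5 ('e'): no match needed
  Position 6 ('c'): no match needed
All 3 characters matched => is a subsequence

1


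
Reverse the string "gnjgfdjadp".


Input: gnjgfdjadp
Reading characters right to left:
  Position 9: 'p'
  Position 8: 'd'
  Position 7: 'a'
  Position 6: 'j'
  Position 5: 'd'
  Position 4: 'f'
  Position 3: 'g'
  Position 2: 'j'
  Position 1: 'n'
  Position 0: 'g'
Reversed: pdajdfgjng

pdajdfgjng


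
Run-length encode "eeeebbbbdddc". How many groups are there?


Input: eeeebbbbdddc
Scanning for consecutive runs:
  Group 1: 'e' x 4 (positions 0-3)
  Group 2: 'b' x 4 (positions 4-7)
  Group 3: 'd' x 3 (positions 8-10)
  Group 4: 'c' x 1 (positions 11-11)
Total groups: 4

4


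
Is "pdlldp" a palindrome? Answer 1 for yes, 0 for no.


Input: pdlldp
Reversed: pdlldp
  Compare pos 0 ('p') with pos 5 ('p'): match
  Compare pos 1 ('d') with pos 4 ('d'): match
  Compare pos 2 ('l') with pos 3 ('l'): match
Result: palindrome

1


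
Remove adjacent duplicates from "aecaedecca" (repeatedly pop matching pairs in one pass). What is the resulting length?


Input: aecaedecca
Stack-based adjacent duplicate removal:
  Read 'a': push. Stack: a
  Read 'e': push. Stack: ae
  Read 'c': push. Stack: aec
  Read 'a': push. Stack: aeca
  Read 'e': push. Stack: aecae
  Read 'd': push. Stack: aecaed
  Read 'e': push. Stack: aecaede
  Read 'c': push. Stack: aecaedec
  Read 'c': matches stack top 'c' => pop. Stack: aecaede
  Read 'a': push. Stack: aecaedea
Final stack: "aecaedea" (length 8)

8


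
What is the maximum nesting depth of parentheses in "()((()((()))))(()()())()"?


Input: "()((()((()))))(()()())()"
Tracking depth:
  Position 0 '(': depth becomes 1
  Position 1 ')': depth becomes 0
  Position 2 '(': depth becomes 1
  Position 3 '(': depth becomes 2
  Position 4 '(': depth becomes 3
  Position 5 ')': depth becomes 2
  Position 6 '(': depth becomes 3
  Position 7 '(': depth becomes 4
  Position 8 '(': depth becomes 5
  Position 9 ')': depth becomes 4
  Position 10 ')': depth becomes 3
  Position 11 ')': depth becomes 2
  Position 12 ')': depth becomes 1
  Position 13 ')': depth becomes 0
  Position 14 '(': depth becomes 1
  Position 15 '(': depth becomes 2
  Position 16 ')': depth becomes 1
  Position 17 '(': depth becomes 2
  Position 18 ')': depth becomes 1
  Position 19 '(': depth becomes 2
  Position 20 ')': depth becomes 1
  Position 21 ')': depth becomes 0
  Position 22 '(': depth becomes 1
  Position 23 ')': depth becomes 0
Maximum depth reached: 5

5


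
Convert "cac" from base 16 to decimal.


Input: "cac" in base 16
Positional expansion:
  Digit 'c' (value 12) x 16^2 = 3072
  Digit 'a' (value 10) x 16^1 = 160
  Digit 'c' (value 12) x 16^0 = 12
Sum = 3244

3244


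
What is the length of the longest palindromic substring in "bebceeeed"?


Input: "bebceeeed"
Checking substrings for palindromes:
  [4:8] "eeee" (len 4) => palindrome
  [0:3] "beb" (len 3) => palindrome
  [4:7] "eee" (len 3) => palindrome
  [5:8] "eee" (len 3) => palindrome
  [4:6] "ee" (len 2) => palindrome
  [5:7] "ee" (len 2) => palindrome
Longest palindromic substring: "eeee" with length 4

4


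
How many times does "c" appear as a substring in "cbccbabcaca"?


Searching for "c" in "cbccbabcaca"
Scanning each position:
  Position 0: "c" => MATCH
  Position 1: "b" => no
  Position 2: "c" => MATCH
  Position 3: "c" => MATCH
  Position 4: "b" => no
  Position 5: "a" => no
  Position 6: "b" => no
  Position 7: "c" => MATCH
  Position 8: "a" => no
  Position 9: "c" => MATCH
  Position 10: "a" => no
Total occurrences: 5

5


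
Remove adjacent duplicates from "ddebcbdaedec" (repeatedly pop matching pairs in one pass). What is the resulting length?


Input: ddebcbdaedec
Stack-based adjacent duplicate removal:
  Read 'd': push. Stack: d
  Read 'd': matches stack top 'd' => pop. Stack: (empty)
  Read 'e': push. Stack: e
  Read 'b': push. Stack: eb
  Read 'c': push. Stack: ebc
  Read 'b': push. Stack: ebcb
  Read 'd': push. Stack: ebcbd
  Read 'a': push. Stack: ebcbda
  Read 'e': push. Stack: ebcbdae
  Read 'd': push. Stack: ebcbdaed
  Read 'e': push. Stack: ebcbdaede
  Read 'c': push. Stack: ebcbdaedec
Final stack: "ebcbdaedec" (length 10)

10


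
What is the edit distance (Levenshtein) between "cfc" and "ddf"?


Computing edit distance: "cfc" -> "ddf"
DP table:
           d    d    f
      0    1    2    3
  c   1    1    2    3
  f   2    2    2    2
  c   3    3    3    3
Edit distance = dp[3][3] = 3

3


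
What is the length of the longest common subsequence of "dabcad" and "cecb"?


LCS of "dabcad" and "cecb"
DP table:
           c    e    c    b
      0    0    0    0    0
  d   0    0    0    0    0
  a   0    0    0    0    0
  b   0    0    0    0    1
  c   0    1    1    1    1
  a   0    1    1    1    1
  d   0    1    1    1    1
LCS length = dp[6][4] = 1

1


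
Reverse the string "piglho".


Input: piglho
Reading characters right to left:
  Position 5: 'o'
  Position 4: 'h'
  Position 3: 'l'
  Position 2: 'g'
  Position 1: 'i'
  Position 0: 'p'
Reversed: ohlgip

ohlgip


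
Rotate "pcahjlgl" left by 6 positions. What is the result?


Input: "pcahjlgl", rotate left by 6
First 6 characters: "pcahjl"
Remaining characters: "gl"
Concatenate remaining + first: "gl" + "pcahjl" = "glpcahjl"

glpcahjl


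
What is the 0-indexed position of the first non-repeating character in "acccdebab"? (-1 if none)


Input: acccdebab
Character frequencies:
  'a': 2
  'b': 2
  'c': 3
  'd': 1
  'e': 1
Scanning left to right for freq == 1:
  Position 0 ('a'): freq=2, skip
  Position 1 ('c'): freq=3, skip
  Position 2 ('c'): freq=3, skip
  Position 3 ('c'): freq=3, skip
  Position 4 ('d'): unique! => answer = 4

4


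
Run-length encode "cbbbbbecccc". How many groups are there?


Input: cbbbbbecccc
Scanning for consecutive runs:
  Group 1: 'c' x 1 (positions 0-0)
  Group 2: 'b' x 5 (positions 1-5)
  Group 3: 'e' x 1 (positions 6-6)
  Group 4: 'c' x 4 (positions 7-10)
Total groups: 4

4


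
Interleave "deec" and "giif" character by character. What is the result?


Interleaving "deec" and "giif":
  Position 0: 'd' from first, 'g' from second => "dg"
  Position 1: 'e' from first, 'i' from second => "ei"
  Position 2: 'e' from first, 'i' from second => "ei"
  Position 3: 'c' from first, 'f' from second => "cf"
Result: dgeieicf

dgeieicf


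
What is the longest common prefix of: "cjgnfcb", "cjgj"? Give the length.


Words: cjgnfcb, cjgj
  Position 0: all 'c' => match
  Position 1: all 'j' => match
  Position 2: all 'g' => match
  Position 3: ('n', 'j') => mismatch, stop
LCP = "cjg" (length 3)

3


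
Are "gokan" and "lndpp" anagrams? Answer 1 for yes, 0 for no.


Strings: "gokan", "lndpp"
Sorted first:  agkno
Sorted second: dlnpp
Differ at position 0: 'a' vs 'd' => not anagrams

0


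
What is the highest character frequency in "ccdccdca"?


Input: ccdccdca
Character counts:
  'a': 1
  'c': 5
  'd': 2
Maximum frequency: 5

5


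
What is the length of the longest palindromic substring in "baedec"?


Input: "baedec"
Checking substrings for palindromes:
  [2:5] "ede" (len 3) => palindrome
Longest palindromic substring: "ede" with length 3

3


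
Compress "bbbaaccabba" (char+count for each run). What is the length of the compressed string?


Input: bbbaaccabba
Runs:
  'b' x 3 => "b3"
  'a' x 2 => "a2"
  'c' x 2 => "c2"
  'a' x 1 => "a1"
  'b' x 2 => "b2"
  'a' x 1 => "a1"
Compressed: "b3a2c2a1b2a1"
Compressed length: 12

12


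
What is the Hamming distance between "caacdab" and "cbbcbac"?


Comparing "caacdab" and "cbbcbac" position by position:
  Position 0: 'c' vs 'c' => same
  Position 1: 'a' vs 'b' => differ
  Position 2: 'a' vs 'b' => differ
  Position 3: 'c' vs 'c' => same
  Position 4: 'd' vs 'b' => differ
  Position 5: 'a' vs 'a' => same
  Position 6: 'b' vs 'c' => differ
Total differences (Hamming distance): 4

4


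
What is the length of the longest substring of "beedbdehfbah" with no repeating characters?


Input: "beedbdehfbah"
Sliding window (track last position of each char):
  Position 0 ('b'): window [0,0] length 1 -- new best
  Position 1 ('e'): window [0,1] length 2 -- new best
  Position 2 ('e'): repeat (last at 1), move window start to 2
  Position 2 ('e'): window [2,2] length 1
  Position 3 ('d'): window [2,3] length 2
  Position 4 ('b'): window [2,4] length 3 -- new best
  Position 5 ('d'): repeat (last at 3), move window start to 4
  Position 5 ('d'): window [4,5] length 2
  Position 6 ('e'): window [4,6] length 3
  Position 7 ('h'): window [4,7] length 4 -- new best
  Position 8 ('f'): window [4,8] length 5 -- new best
  Position 9 ('b'): repeat (last at 4), move window start to 5
  Position 9 ('b'): window [5,9] length 5
  Position 10 ('a'): window [5,10] length 6 -- new best
  Position 11 ('h'): repeat (last at 7), move window start to 8
  Position 11 ('h'): window [8,11] length 4
Longest substring with no repeats: "dehfba" with length 6

6


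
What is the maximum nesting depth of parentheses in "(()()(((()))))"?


Input: "(()()(((()))))"
Tracking depth:
  Position 0 '(': depth becomes 1
  Position 1 '(': depth becomes 2
  Position 2 ')': depth becomes 1
  Position 3 '(': depth becomes 2
  Position 4 ')': depth becomes 1
  Position 5 '(': depth becomes 2
  Position 6 '(': depth becomes 3
  Position 7 '(': depth becomes 4
  Position 8 '(': depth becomes 5
  Position 9 ')': depth becomes 4
  Position 10 ')': depth becomes 3
  Position 11 ')': depth becomes 2
  Position 12 ')': depth becomes 1
  Position 13 ')': depth becomes 0
Maximum depth reached: 5

5


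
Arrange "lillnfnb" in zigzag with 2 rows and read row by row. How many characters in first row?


Zigzag "lillnfnb" into 2 rows:
Placing characters:
  'l' => row 0
  'i' => row 1
  'l' => row 0
  'l' => row 1
  'n' => row 0
  'f' => row 1
  'n' => row 0
  'b' => row 1
Rows:
  Row 0: "llnn"
  Row 1: "ilfb"
First row length: 4

4


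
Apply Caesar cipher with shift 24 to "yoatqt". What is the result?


Caesar cipher: shift "yoatqt" by 24
  'y' (pos 24) + 24 = pos 22 = 'w'
  'o' (pos 14) + 24 = pos 12 = 'm'
  'a' (pos 0) + 24 = pos 24 = 'y'
  't' (pos 19) + 24 = pos 17 = 'r'
  'q' (pos 16) + 24 = pos 14 = 'o'
  't' (pos 19) + 24 = pos 17 = 'r'
Result: wmyror

wmyror


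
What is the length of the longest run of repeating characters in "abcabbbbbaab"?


Input: "abcabbbbbaab"
Scanning for longest run:
  Position 1 ('b'): new char, reset run to 1
  Position 2 ('c'): new char, reset run to 1
  Position 3 ('a'): new char, reset run to 1
  Position 4 ('b'): new char, reset run to 1
  Position 5 ('b'): continues run of 'b', length=2
  Position 6 ('b'): continues run of 'b', length=3
  Position 7 ('b'): continues run of 'b', length=4
  Position 8 ('b'): continues run of 'b', length=5
  Position 9 ('a'): new char, reset run to 1
  Position 10 ('a'): continues run of 'a', length=2
  Position 11 ('b'): new char, reset run to 1
Longest run: 'b' with length 5

5


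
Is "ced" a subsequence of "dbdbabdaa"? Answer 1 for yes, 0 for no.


Check if "ced" is a subsequence of "dbdbabdaa"
Greedy scan:
  Position 0 ('d'): no match needed
  Position 1 ('b'): no match needed
  Position 2 ('d'): no match needed
  Position 3 ('b'): no match needed
  Position 4 ('a'): no match needed
  Position 5 ('b'): no match needed
  Position 6 ('d'): no match needed
  Position 7 ('a'): no match needed
  Position 8 ('a'): no match needed
Only matched 0/3 characters => not a subsequence

0


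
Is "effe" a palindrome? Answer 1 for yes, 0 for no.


Input: effe
Reversed: effe
  Compare pos 0 ('e') with pos 3 ('e'): match
  Compare pos 1 ('f') with pos 2 ('f'): match
Result: palindrome

1


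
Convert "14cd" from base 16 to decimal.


Input: "14cd" in base 16
Positional expansion:
  Digit '1' (value 1) x 16^3 = 4096
  Digit '4' (value 4) x 16^2 = 1024
  Digit 'c' (value 12) x 16^1 = 192
  Digit 'd' (value 13) x 16^0 = 13
Sum = 5325

5325


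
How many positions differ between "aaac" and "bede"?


Comparing "aaac" and "bede" position by position:
  Position 0: 'a' vs 'b' => DIFFER
  Position 1: 'a' vs 'e' => DIFFER
  Position 2: 'a' vs 'd' => DIFFER
  Position 3: 'c' vs 'e' => DIFFER
Positions that differ: 4

4


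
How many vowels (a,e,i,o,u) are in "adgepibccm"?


Input: adgepibccm
Checking each character:
  'a' at position 0: vowel (running total: 1)
  'd' at position 1: consonant
  'g' at position 2: consonant
  'e' at position 3: vowel (running total: 2)
  'p' at position 4: consonant
  'i' at position 5: vowel (running total: 3)
  'b' at position 6: consonant
  'c' at position 7: consonant
  'c' at position 8: consonant
  'm' at position 9: consonant
Total vowels: 3

3


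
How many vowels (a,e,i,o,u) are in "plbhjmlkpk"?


Input: plbhjmlkpk
Checking each character:
  'p' at position 0: consonant
  'l' at position 1: consonant
  'b' at position 2: consonant
  'h' at position 3: consonant
  'j' at position 4: consonant
  'm' at position 5: consonant
  'l' at position 6: consonant
  'k' at position 7: consonant
  'p' at position 8: consonant
  'k' at position 9: consonant
Total vowels: 0

0


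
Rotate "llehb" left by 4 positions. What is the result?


Input: "llehb", rotate left by 4
First 4 characters: "lleh"
Remaining characters: "b"
Concatenate remaining + first: "b" + "lleh" = "blleh"

blleh


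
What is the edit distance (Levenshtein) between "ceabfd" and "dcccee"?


Computing edit distance: "ceabfd" -> "dcccee"
DP table:
           d    c    c    c    e    e
      0    1    2    3    4    5    6
  c   1    1    1    2    3    4    5
  e   2    2    2    2    3    3    4
  a   3    3    3    3    3    4    4
  b   4    4    4    4    4    4    5
  f   5    5    5    5    5    5    5
  d   6    5    6    6    6    6    6
Edit distance = dp[6][6] = 6

6


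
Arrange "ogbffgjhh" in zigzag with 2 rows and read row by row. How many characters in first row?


Zigzag "ogbffgjhh" into 2 rows:
Placing characters:
  'o' => row 0
  'g' => row 1
  'b' => row 0
  'f' => row 1
  'f' => row 0
  'g' => row 1
  'j' => row 0
  'h' => row 1
  'h' => row 0
Rows:
  Row 0: "obfjh"
  Row 1: "gfgh"
First row length: 5

5


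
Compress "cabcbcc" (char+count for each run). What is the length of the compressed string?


Input: cabcbcc
Runs:
  'c' x 1 => "c1"
  'a' x 1 => "a1"
  'b' x 1 => "b1"
  'c' x 1 => "c1"
  'b' x 1 => "b1"
  'c' x 2 => "c2"
Compressed: "c1a1b1c1b1c2"
Compressed length: 12

12


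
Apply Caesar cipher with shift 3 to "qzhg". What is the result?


Caesar cipher: shift "qzhg" by 3
  'q' (pos 16) + 3 = pos 19 = 't'
  'z' (pos 25) + 3 = pos 2 = 'c'
  'h' (pos 7) + 3 = pos 10 = 'k'
  'g' (pos 6) + 3 = pos 9 = 'j'
Result: tckj

tckj


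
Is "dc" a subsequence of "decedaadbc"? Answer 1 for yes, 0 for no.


Check if "dc" is a subsequence of "decedaadbc"
Greedy scan:
  Position 0 ('d'): matches sub[0] = 'd'
  Position 1 ('e'): no match needed
  Position 2 ('c'): matches sub[1] = 'c'
  Position 3 ('e'): no match needed
  Position 4 ('d'): no match needed
  Position 5 ('a'): no match needed
  Position 6 ('a'): no match needed
  Position 7 ('d'): no match needed
  Position 8 ('b'): no match needed
  Position 9 ('c'): no match needed
All 2 characters matched => is a subsequence

1
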